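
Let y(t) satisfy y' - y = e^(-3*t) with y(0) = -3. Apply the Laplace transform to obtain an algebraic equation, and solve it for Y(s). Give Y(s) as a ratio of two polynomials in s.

Take the Laplace transform of both sides.
The derivative rules (L{y'} = sY - y(0) = sY - (-3)) turn the left side into (s - 1)Y - (-3).
The right side is L{e^(-3*t)} = 1/(s + 3).
So (s - 1)Y = 1/(s + 3) + (-3).
Isolate Y and clear denominators.

Y(s) = (-3*s - 8)/(s^2 + 2*s - 3)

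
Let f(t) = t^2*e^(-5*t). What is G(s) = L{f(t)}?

L{e^(-5t)} = 1/(s + 5).
Then apply L{t^2·g(t)} = (-1)^2 d^2/ds^2[H(s)] with H(s) = 1/(s + 5):
differentiating 2 times and applying the sign gives 2/(s + 5)^3.

G(s) = 2/(s + 5)^3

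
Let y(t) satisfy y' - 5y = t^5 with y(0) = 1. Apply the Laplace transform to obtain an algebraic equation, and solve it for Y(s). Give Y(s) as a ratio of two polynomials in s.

Y(s) = (s^6 + 120)/(s^7 - 5*s^6)

Apply the Laplace transform to the equation.
The derivative rules (L{y'} = sY - y(0) = sY - 1) turn the left side into (s - 5)Y - (1).
The right side is L{t^5} = 120/s^6.
So (s - 5)Y = 120/s^6 + (1).
Solve for Y(s) and write it as one ratio of polynomials.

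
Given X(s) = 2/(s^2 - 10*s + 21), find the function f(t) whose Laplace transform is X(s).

f(t) = exp(5*t)*sinh(2*t)

Rewrite the denominator: s^2 - 10*s + 21 = (s - 5)^2 - 4.
The form in (s - 5) signals a first-shifting-theorem factor e^(5t).
Since L{sinh(2t)} = 2/(s^2 - 4), the inverse is exp(5*t)*sinh(2*t).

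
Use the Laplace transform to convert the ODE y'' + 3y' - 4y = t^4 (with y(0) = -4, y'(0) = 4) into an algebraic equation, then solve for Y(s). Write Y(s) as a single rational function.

Y(s) = (-4*s^6 - 8*s^5 + 24)/(s^7 + 3*s^6 - 4*s^5)

Take the Laplace transform of both sides.
With L{y''} = s^2 Y - s·y(0) - y'(0) and L{y'} = sY - y(0), with y(0) = -4, y'(0) = 4: the LHS transforms to (s^2 + 3*s - 4)Y - (-4*s - 8).
The right side is L{t^4} = 24/s^5.
So (s^2 + 3*s - 4)Y = 24/s^5 + (-4*s - 8).
Divide through and combine into a single rational function.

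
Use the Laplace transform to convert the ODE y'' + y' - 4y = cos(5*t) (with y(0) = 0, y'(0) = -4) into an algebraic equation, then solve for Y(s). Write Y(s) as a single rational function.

Y(s) = (-4*s^2 + s - 100)/(s^4 + s^3 + 21*s^2 + 25*s - 100)

Laplace-transform each side.
With L{y''} = s^2 Y - s·y(0) - y'(0) and L{y'} = sY - y(0), with y(0) = 0, y'(0) = -4: the LHS transforms to (s^2 + s - 4)Y - (-4).
The right side is L{cos(5*t)} = s/(s^2 + 25).
So (s^2 + s - 4)Y = s/(s^2 + 25) + (-4).
Divide through and combine into a single rational function.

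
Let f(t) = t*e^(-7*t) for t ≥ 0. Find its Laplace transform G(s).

L{e^(-7t)} = 1/(s + 7).
Then apply L{t·g(t)} = -d/ds[H(s)] with H(s) = 1/(s + 7):
differentiating 1 time and applying the sign gives (s + 7)^(-2).

G(s) = (s + 7)^(-2)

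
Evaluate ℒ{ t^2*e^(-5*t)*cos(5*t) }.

2*(s + 5)*(s^2 + 10*s - 50)/(s^2 + 10*s + 50)^3

L{cos(5t)} = s/(s^2 + 25).
Multiplying by e^(-5t) shifts s → s + 5, so L{e^(-5*t)*cos(5*t)} = (s + 5)/((s + 5)^2 + 25).
Then apply L{t^2·g(t)} = (-1)^2 d^2/ds^2[H(s)] with H(s) = (s + 5)/((s + 5)^2 + 25):
differentiating 2 times and applying the sign gives 2*(s + 5)*(s^2 + 10*s - 50)/(s^2 + 10*s + 50)^3.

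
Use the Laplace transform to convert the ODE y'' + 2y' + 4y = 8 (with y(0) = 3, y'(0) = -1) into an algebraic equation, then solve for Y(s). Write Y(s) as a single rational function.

Y(s) = (3*s^2 + 5*s + 8)/(s^3 + 2*s^2 + 4*s)

Apply the Laplace transform to the equation.
The derivative rules (L{y''} = s^2 Y - s·y(0) - y'(0) and L{y'} = sY - y(0), with y(0) = 3, y'(0) = -1) turn the left side into (s^2 + 2*s + 4)Y - (3*s + 5).
The right side is L{8} = 8/s.
So (s^2 + 2*s + 4)Y = 8/s + (3*s + 5).
Isolate Y and clear denominators.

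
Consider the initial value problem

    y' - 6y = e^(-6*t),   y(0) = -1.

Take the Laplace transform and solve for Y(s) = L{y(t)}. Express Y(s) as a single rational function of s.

Laplace-transform each side.
The derivative rules (L{y'} = sY - y(0) = sY - (-1)) turn the left side into (s - 6)Y - (-1).
The right side is L{e^(-6*t)} = 1/(s + 6).
So (s - 6)Y = 1/(s + 6) + (-1).
Isolate Y and clear denominators.

Y(s) = (-s - 5)/(s^2 - 36)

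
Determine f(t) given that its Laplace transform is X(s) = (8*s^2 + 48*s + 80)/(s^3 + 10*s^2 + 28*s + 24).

f(t) = 4*t*exp(-2*t) + 3*exp(-2*t) + 5*exp(-6*t)

Factor the denominator: s^3 + 10*s^2 + 28*s + 24 = (s + 2)^2*(s + 6).
Partial fraction decomposition gives [3/(s + 2)] + [4/(s + 2)^2] + [5/(s + 6)].
Invert each term: 3/(s + 2) ↔ 3e^(-2t); 4/(s + 2)^2 ↔ 4t·e^(-2t); 5/(s + 6) ↔ 5e^(-6t).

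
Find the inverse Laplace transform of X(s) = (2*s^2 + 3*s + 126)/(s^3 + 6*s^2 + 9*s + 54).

5*sin(3*t) - 2*cos(3*t) + 4*exp(-6*t)

Factor the denominator: s^3 + 6*s^2 + 9*s + 54 = (s + 6)*(s^2 + 9).
Partial fraction decomposition gives [4/(s + 6)] + [-2*s/(s^2 + 9)] + [15/(s^2 + 9)].
Invert each term: 4/(s + 6) ↔ 4e^(-6t); -2·s/(s^2 + 9) ↔ -2cos(3t); 5·3/(s^2 + 9) ↔ 5sin(3t).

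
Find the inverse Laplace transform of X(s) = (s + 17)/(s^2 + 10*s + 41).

3*exp(-5*t)*sin(4*t) + exp(-5*t)*cos(4*t)

Complete the square in the denominator: s^2 + 10*s + 41 = (s + 5)^2 + 4^2.
Split the numerator to match: s + 17 = 1·(s + 5) + 3·4.
Invert each term: 1·(s + 5)/((s + 5)^2 + 16) ↔ e^(-5t)cos(4t); 3·4/((s + 5)^2 + 16) ↔ 3e^(-5t)sin(4t).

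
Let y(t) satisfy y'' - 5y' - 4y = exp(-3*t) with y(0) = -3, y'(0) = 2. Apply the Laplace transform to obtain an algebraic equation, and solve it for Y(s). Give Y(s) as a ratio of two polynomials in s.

Y(s) = (-3*s^2 + 8*s + 52)/(s^3 - 2*s^2 - 19*s - 12)

Transform both sides with L{·}.
Using L{y''} = s^2 Y - s·y(0) - y'(0) and L{y'} = sY - y(0), with y(0) = -3, y'(0) = 2, the left side becomes (s^2 - 5*s - 4)Y - (-3*s + 17).
The right side is L{exp(-3*t)} = 1/(s + 3).
So (s^2 - 5*s - 4)Y = 1/(s + 3) + (-3*s + 17).
Divide through and combine into a single rational function.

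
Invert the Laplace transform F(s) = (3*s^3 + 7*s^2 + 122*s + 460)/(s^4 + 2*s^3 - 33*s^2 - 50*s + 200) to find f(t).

Factor the denominator: s^4 + 2*s^3 - 33*s^2 - 50*s + 200 = (s - 5)*(s - 2)*(s + 4)*(s + 5).
Partial fraction decomposition gives [-6/(s - 2)] + [-2/(s + 4)] + [5/(s + 5)] + [6/(s - 5)].
Invert each term: -6/(s - 2) ↔ -6e^(2t); -2/(s + 4) ↔ -2e^(-4t); 5/(s + 5) ↔ 5e^(-5t); 6/(s - 5) ↔ 6e^(5t).

f(t) = 6*exp(5*t) - 6*exp(2*t) - 2*exp(-4*t) + 5*exp(-5*t)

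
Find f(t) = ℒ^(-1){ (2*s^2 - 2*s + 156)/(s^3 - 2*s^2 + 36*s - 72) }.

Factor the denominator: s^3 - 2*s^2 + 36*s - 72 = (s - 2)*(s^2 + 36).
Partial fraction decomposition gives [4/(s - 2)] + [-2*s/(s^2 + 36)] + [-6/(s^2 + 36)].
Invert each term: 4/(s - 2) ↔ 4e^(2t); -2·s/(s^2 + 36) ↔ -2cos(6t); -1·6/(s^2 + 36) ↔ -sin(6t).

f(t) = 4*exp(2*t) - sin(6*t) - 2*cos(6*t)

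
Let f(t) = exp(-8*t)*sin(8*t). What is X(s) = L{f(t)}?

L{sin(8t)} = 8/(s^2 + 64).
By the first shifting theorem, multiplying by e^(-8t) replaces s with s + 8.

X(s) = 8/((s + 8)^2 + 64)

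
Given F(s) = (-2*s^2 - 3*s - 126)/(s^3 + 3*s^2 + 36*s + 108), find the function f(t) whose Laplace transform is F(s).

f(t) = -sin(6*t) + cos(6*t) - 3*exp(-3*t)

Factor the denominator: s^3 + 3*s^2 + 36*s + 108 = (s + 3)*(s^2 + 36).
Partial fraction decomposition gives [-3/(s + 3)] + [s/(s^2 + 36)] + [-6/(s^2 + 36)].
Invert each term: -3/(s + 3) ↔ -3e^(-3t); 1·s/(s^2 + 36) ↔ cos(6t); -1·6/(s^2 + 36) ↔ -sin(6t).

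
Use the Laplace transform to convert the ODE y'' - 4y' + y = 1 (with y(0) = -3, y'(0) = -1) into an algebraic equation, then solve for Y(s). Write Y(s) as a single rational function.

Y(s) = (-3*s^2 + 11*s + 1)/(s^3 - 4*s^2 + s)

Laplace-transform each side.
Using L{y''} = s^2 Y - s·y(0) - y'(0) and L{y'} = sY - y(0), with y(0) = -3, y'(0) = -1, the left side becomes (s^2 - 4*s + 1)Y - (-3*s + 11).
The right side is L{1} = 1/s.
So (s^2 - 4*s + 1)Y = 1/s + (-3*s + 11).
Divide through and combine into a single rational function.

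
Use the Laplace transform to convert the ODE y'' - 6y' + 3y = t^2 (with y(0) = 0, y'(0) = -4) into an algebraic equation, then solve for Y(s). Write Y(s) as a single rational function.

Transform both sides with L{·}.
The derivative rules (L{y''} = s^2 Y - s·y(0) - y'(0) and L{y'} = sY - y(0), with y(0) = 0, y'(0) = -4) turn the left side into (s^2 - 6*s + 3)Y - (-4).
The right side is L{t^2} = 2/s^3.
So (s^2 - 6*s + 3)Y = 2/s^3 + (-4).
Solve for Y(s) and write it as one ratio of polynomials.

Y(s) = (-4*s^3 + 2)/(s^5 - 6*s^4 + 3*s^3)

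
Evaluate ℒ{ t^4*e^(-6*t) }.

24/(s + 6)^5

L{t^4} = 4!/s^5 = 24/s^5.
By the first shifting theorem, multiplying by e^(-6t) replaces s with s + 6.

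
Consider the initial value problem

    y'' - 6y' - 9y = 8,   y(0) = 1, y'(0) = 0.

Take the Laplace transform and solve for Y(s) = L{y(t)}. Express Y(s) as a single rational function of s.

Take the Laplace transform of both sides.
Using L{y''} = s^2 Y - s·y(0) - y'(0) and L{y'} = sY - y(0), with y(0) = 1, y'(0) = 0, the left side becomes (s^2 - 6*s - 9)Y - (s - 6).
The right side is L{8} = 8/s.
So (s^2 - 6*s - 9)Y = 8/s + (s - 6).
Solve for Y(s) and write it as one ratio of polynomials.

Y(s) = (s^2 - 6*s + 8)/(s^3 - 6*s^2 - 9*s)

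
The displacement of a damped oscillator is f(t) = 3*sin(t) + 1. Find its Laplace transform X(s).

X(s) = 3/(s^2 + 1) + 1/s

Apply the Laplace transform termwise.
(3)·[L{sin(t)} = 1/(s^2 + 1)]; L{1} = 1/s.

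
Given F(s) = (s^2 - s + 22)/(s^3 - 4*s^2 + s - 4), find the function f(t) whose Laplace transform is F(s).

Factor the denominator: s^3 - 4*s^2 + s - 4 = (s - 4)*(s^2 + 1).
Partial fraction decomposition gives [2/(s - 4)] + [-s/(s^2 + 1)] + [-5/(s^2 + 1)].
Invert each term: 2/(s - 4) ↔ 2e^(4t); -1·s/(s^2 + 1) ↔ -cos(t); -5·1/(s^2 + 1) ↔ -5sin(t).

f(t) = 2*exp(4*t) - 5*sin(t) - cos(t)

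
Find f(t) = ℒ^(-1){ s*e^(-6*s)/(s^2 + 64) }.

The factor e^(-6s) signals a time shift by c = 6 (second shifting theorem).
L{cos(8t)} = s/(s^2 + 64), so L^-1{s/(s^2 + 64)} = cos(8*t).
Hence the inverse is u(t - 6) times that function evaluated at t - 6.

f(t) = Heaviside(t - 6)*(cos(8*t - 48))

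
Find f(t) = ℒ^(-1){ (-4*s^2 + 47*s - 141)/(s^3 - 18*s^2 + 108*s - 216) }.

f(t) = -3*t^2*exp(6*t)/2 - t*exp(6*t) - 4*exp(6*t)

Factor the denominator: s^3 - 18*s^2 + 108*s - 216 = (s - 6)^3.
Partial fraction decomposition gives [-4/(s - 6)] + [-1/(s - 6)^2] + [-3/(s - 6)^3].
Invert each term: -4/(s - 6) ↔ -4e^(6t); -1/(s - 6)^2 ↔ -t·e^(6t); -3/(s - 6)^3 ↔ (-3/2)t^2·e^(6t).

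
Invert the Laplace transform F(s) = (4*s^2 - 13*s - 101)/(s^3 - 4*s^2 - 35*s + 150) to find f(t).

f(t) = -6*t*exp(5*t) + 3*exp(5*t) + exp(-6*t)

Factor the denominator: s^3 - 4*s^2 - 35*s + 150 = (s - 5)^2*(s + 6).
Partial fraction decomposition gives [3/(s - 5)] + [-6/(s - 5)^2] + [1/(s + 6)].
Invert each term: 3/(s - 5) ↔ 3e^(5t); -6/(s - 5)^2 ↔ -6t·e^(5t); 1/(s + 6) ↔ e^(-6t).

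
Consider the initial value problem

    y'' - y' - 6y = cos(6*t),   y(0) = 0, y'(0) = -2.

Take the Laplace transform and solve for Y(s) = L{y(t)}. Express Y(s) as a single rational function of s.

Y(s) = (-2*s^2 + s - 72)/(s^4 - s^3 + 30*s^2 - 36*s - 216)

Transform both sides with L{·}.
Using L{y''} = s^2 Y - s·y(0) - y'(0) and L{y'} = sY - y(0), with y(0) = 0, y'(0) = -2, the left side becomes (s^2 - s - 6)Y - (-2).
The right side is L{cos(6*t)} = s/(s^2 + 36).
So (s^2 - s - 6)Y = s/(s^2 + 36) + (-2).
Divide through and combine into a single rational function.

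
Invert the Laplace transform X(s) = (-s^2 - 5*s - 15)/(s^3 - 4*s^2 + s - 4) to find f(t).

Factor the denominator: s^3 - 4*s^2 + s - 4 = (s - 4)*(s^2 + 1).
Partial fraction decomposition gives [-3/(s - 4)] + [2*s/(s^2 + 1)] + [3/(s^2 + 1)].
Invert each term: -3/(s - 4) ↔ -3e^(4t); 2·s/(s^2 + 1) ↔ 2cos(t); 3·1/(s^2 + 1) ↔ 3sin(t).

f(t) = -3*exp(4*t) + 3*sin(t) + 2*cos(t)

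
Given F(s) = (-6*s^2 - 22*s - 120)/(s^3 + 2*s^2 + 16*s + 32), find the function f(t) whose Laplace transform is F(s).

Factor the denominator: s^3 + 2*s^2 + 16*s + 32 = (s + 2)*(s^2 + 16).
Partial fraction decomposition gives [-5/(s + 2)] + [-s/(s^2 + 16)] + [-20/(s^2 + 16)].
Invert each term: -5/(s + 2) ↔ -5e^(-2t); -1·s/(s^2 + 16) ↔ -cos(4t); -5·4/(s^2 + 16) ↔ -5sin(4t).

f(t) = -5*sin(4*t) - cos(4*t) - 5*exp(-2*t)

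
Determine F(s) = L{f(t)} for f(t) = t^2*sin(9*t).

L{sin(9t)} = 9/(s^2 + 81).
Then apply L{t^2·g(t)} = (-1)^2 d^2/ds^2[G(s)] with G(s) = 9/(s^2 + 81):
differentiating 2 times and applying the sign gives 54*(s^2 - 27)/(s^2 + 81)^3.

F(s) = 54*(s^2 - 27)/(s^2 + 81)^3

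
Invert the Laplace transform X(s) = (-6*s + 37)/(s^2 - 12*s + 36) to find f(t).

f(t) = t*exp(6*t) - 6*exp(6*t)

Factor the denominator: s^2 - 12*s + 36 = (s - 6)^2.
Partial fraction decomposition gives [-6/(s - 6)] + [(s - 6)^(-2)].
Invert each term: -6/(s - 6) ↔ -6e^(6t); 1/(s - 6)^2 ↔ t·e^(6t).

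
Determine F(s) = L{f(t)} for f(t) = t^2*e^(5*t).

L{e^(5t)} = 1/(s - 5).
Then apply L{t^2·g(t)} = (-1)^2 d^2/ds^2[G(s)] with G(s) = 1/(s - 5):
differentiating 2 times and applying the sign gives 2/(s - 5)^3.

F(s) = 2/(s - 5)^3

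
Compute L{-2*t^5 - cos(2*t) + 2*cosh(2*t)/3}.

-s/(s^2 + 4) + 2*s/(3*(s^2 - 4)) - 240/s^6

Apply the Laplace transform termwise.
(-2)·[L{t^5} = 5!/s^6 = 120/s^6]; (-1)·[L{cos(2t)} = s/(s^2 + 4)]; (2/3)·[L{cosh(2t)} = s/(s^2 - 4)].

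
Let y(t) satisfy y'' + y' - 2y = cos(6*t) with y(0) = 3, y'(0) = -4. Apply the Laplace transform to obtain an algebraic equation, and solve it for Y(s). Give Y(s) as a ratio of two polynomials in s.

Transform both sides with L{·}.
With L{y''} = s^2 Y - s·y(0) - y'(0) and L{y'} = sY - y(0), with y(0) = 3, y'(0) = -4: the LHS transforms to (s^2 + s - 2)Y - (3*s - 1).
The right side is L{cos(6*t)} = s/(s^2 + 36).
So (s^2 + s - 2)Y = s/(s^2 + 36) + (3*s - 1).
Solve for Y(s) and write it as one ratio of polynomials.

Y(s) = (3*s^3 - s^2 + 109*s - 36)/(s^4 + s^3 + 34*s^2 + 36*s - 72)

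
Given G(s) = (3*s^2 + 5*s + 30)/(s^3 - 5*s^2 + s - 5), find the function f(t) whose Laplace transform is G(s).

Factor the denominator: s^3 - 5*s^2 + s - 5 = (s - 5)*(s^2 + 1).
Partial fraction decomposition gives [5/(s - 5)] + [-2*s/(s^2 + 1)] + [-5/(s^2 + 1)].
Invert each term: 5/(s - 5) ↔ 5e^(5t); -2·s/(s^2 + 1) ↔ -2cos(t); -5·1/(s^2 + 1) ↔ -5sin(t).

f(t) = 5*exp(5*t) - 5*sin(t) - 2*cos(t)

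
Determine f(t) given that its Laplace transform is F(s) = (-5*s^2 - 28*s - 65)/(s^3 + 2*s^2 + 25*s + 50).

Factor the denominator: s^3 + 2*s^2 + 25*s + 50 = (s + 2)*(s^2 + 25).
Partial fraction decomposition gives [-1/(s + 2)] + [-4*s/(s^2 + 25)] + [-20/(s^2 + 25)].
Invert each term: -1/(s + 2) ↔ -e^(-2t); -4·s/(s^2 + 25) ↔ -4cos(5t); -4·5/(s^2 + 25) ↔ -4sin(5t).

f(t) = -4*sin(5*t) - 4*cos(5*t) - exp(-2*t)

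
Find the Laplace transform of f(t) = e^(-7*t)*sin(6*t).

L{sin(6t)} = 6/(s^2 + 36).
By the first shifting theorem, multiplying by e^(-7t) replaces s with s + 7.

6/((s + 7)^2 + 36)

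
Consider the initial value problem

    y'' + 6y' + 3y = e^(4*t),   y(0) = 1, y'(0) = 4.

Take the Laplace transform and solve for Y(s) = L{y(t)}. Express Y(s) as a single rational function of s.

Y(s) = (s^2 + 6*s - 39)/(s^3 + 2*s^2 - 21*s - 12)

Transform both sides with L{·}.
With L{y''} = s^2 Y - s·y(0) - y'(0) and L{y'} = sY - y(0), with y(0) = 1, y'(0) = 4: the LHS transforms to (s^2 + 6*s + 3)Y - (s + 10).
The right side is L{e^(4*t)} = 1/(s - 4).
So (s^2 + 6*s + 3)Y = 1/(s - 4) + (s + 10).
Isolate Y and clear denominators.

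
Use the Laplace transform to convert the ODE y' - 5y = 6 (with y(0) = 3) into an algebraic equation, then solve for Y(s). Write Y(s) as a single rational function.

Laplace-transform each side.
The derivative rules (L{y'} = sY - y(0) = sY - 3) turn the left side into (s - 5)Y - (3).
The right side is L{6} = 6/s.
So (s - 5)Y = 6/s + (3).
Solve for Y(s) and write it as one ratio of polynomials.

Y(s) = (3*s + 6)/(s^2 - 5*s)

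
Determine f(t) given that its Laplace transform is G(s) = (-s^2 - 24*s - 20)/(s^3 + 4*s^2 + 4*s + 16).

f(t) = -4*sin(2*t) - 4*cos(2*t) + 3*exp(-4*t)

Factor the denominator: s^3 + 4*s^2 + 4*s + 16 = (s + 4)*(s^2 + 4).
Partial fraction decomposition gives [3/(s + 4)] + [-4*s/(s^2 + 4)] + [-8/(s^2 + 4)].
Invert each term: 3/(s + 4) ↔ 3e^(-4t); -4·s/(s^2 + 4) ↔ -4cos(2t); -4·2/(s^2 + 4) ↔ -4sin(2t).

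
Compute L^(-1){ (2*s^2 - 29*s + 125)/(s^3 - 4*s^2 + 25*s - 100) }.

Factor the denominator: s^3 - 4*s^2 + 25*s - 100 = (s - 4)*(s^2 + 25).
Partial fraction decomposition gives [1/(s - 4)] + [s/(s^2 + 25)] + [-25/(s^2 + 25)].
Invert each term: 1/(s - 4) ↔ e^(4t); 1·s/(s^2 + 25) ↔ cos(5t); -5·5/(s^2 + 25) ↔ -5sin(5t).

exp(4*t) - 5*sin(5*t) + cos(5*t)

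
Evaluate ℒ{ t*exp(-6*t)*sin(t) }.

2*(s + 6)/(s^2 + 12*s + 37)^2

L{sin(t)} = 1/(s^2 + 1).
Multiplying by e^(-6t) shifts s → s + 6, so L{exp(-6*t)*sin(t)} = 1/((s + 6)^2 + 1).
Then apply L{t·g(t)} = -d/ds[H(s)] with H(s) = 1/((s + 6)^2 + 1):
differentiating 1 time and applying the sign gives 2*(s + 6)/(s^2 + 12*s + 37)^2.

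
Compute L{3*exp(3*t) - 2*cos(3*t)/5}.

-2*s/(5*(s^2 + 9)) + 3/(s - 3)

By linearity of the Laplace transform, transform each term separately.
(3)·[L{e^(3t)} = 1/(s - 3)]; (-2/5)·[L{cos(3t)} = s/(s^2 + 9)].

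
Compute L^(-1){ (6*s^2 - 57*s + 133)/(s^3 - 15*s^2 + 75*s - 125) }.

Factor the denominator: s^3 - 15*s^2 + 75*s - 125 = (s - 5)^3.
Partial fraction decomposition gives [6/(s - 5)] + [3/(s - 5)^2] + [-2/(s - 5)^3].
Invert each term: 6/(s - 5) ↔ 6e^(5t); 3/(s - 5)^2 ↔ 3t·e^(5t); -2/(s - 5)^3 ↔ (-1)t^2·e^(5t).

-t^2*exp(5*t) + 3*t*exp(5*t) + 6*exp(5*t)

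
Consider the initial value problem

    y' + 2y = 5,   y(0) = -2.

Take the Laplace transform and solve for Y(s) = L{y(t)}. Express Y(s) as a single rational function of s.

Take the Laplace transform of both sides.
With L{y'} = sY - y(0) = sY - (-2): the LHS transforms to (s + 2)Y - (-2).
The right side is L{5} = 5/s.
So (s + 2)Y = 5/s + (-2).
Solve for Y(s) and write it as one ratio of polynomials.

Y(s) = (-2*s + 5)/(s^2 + 2*s)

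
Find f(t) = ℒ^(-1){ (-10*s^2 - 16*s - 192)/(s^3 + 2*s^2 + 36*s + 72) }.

f(t) = -sin(6*t) - 5*cos(6*t) - 5*exp(-2*t)

Factor the denominator: s^3 + 2*s^2 + 36*s + 72 = (s + 2)*(s^2 + 36).
Partial fraction decomposition gives [-5/(s + 2)] + [-5*s/(s^2 + 36)] + [-6/(s^2 + 36)].
Invert each term: -5/(s + 2) ↔ -5e^(-2t); -5·s/(s^2 + 36) ↔ -5cos(6t); -1·6/(s^2 + 36) ↔ -sin(6t).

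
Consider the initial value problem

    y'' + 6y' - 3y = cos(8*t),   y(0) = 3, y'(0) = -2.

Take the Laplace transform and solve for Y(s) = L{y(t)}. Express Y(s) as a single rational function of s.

Y(s) = (3*s^3 + 16*s^2 + 193*s + 1024)/(s^4 + 6*s^3 + 61*s^2 + 384*s - 192)

Take the Laplace transform of both sides.
With L{y''} = s^2 Y - s·y(0) - y'(0) and L{y'} = sY - y(0), with y(0) = 3, y'(0) = -2: the LHS transforms to (s^2 + 6*s - 3)Y - (3*s + 16).
The right side is L{cos(8*t)} = s/(s^2 + 64).
So (s^2 + 6*s - 3)Y = s/(s^2 + 64) + (3*s + 16).
Solve for Y(s) and write it as one ratio of polynomials.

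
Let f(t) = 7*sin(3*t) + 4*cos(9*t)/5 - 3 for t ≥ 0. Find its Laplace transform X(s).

X(s) = 4*s/(5*(s^2 + 81)) + 21/(s^2 + 9) - 3/s

The transform is linear, so treat each term independently.
(7)·[L{sin(3t)} = 3/(s^2 + 9)]; L{-3} = -3/s; (4/5)·[L{cos(9t)} = s/(s^2 + 81)].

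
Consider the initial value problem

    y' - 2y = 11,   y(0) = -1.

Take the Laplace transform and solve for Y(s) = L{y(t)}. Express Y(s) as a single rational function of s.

Y(s) = (-s + 11)/(s^2 - 2*s)

Laplace-transform each side.
Using L{y'} = sY - y(0) = sY - (-1), the left side becomes (s - 2)Y - (-1).
The right side is L{11} = 11/s.
So (s - 2)Y = 11/s + (-1).
Divide through and combine into a single rational function.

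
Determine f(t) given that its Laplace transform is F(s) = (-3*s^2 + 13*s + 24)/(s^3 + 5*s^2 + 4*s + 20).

Factor the denominator: s^3 + 5*s^2 + 4*s + 20 = (s + 5)*(s^2 + 4).
Partial fraction decomposition gives [-4/(s + 5)] + [s/(s^2 + 4)] + [8/(s^2 + 4)].
Invert each term: -4/(s + 5) ↔ -4e^(-5t); 1·s/(s^2 + 4) ↔ cos(2t); 4·2/(s^2 + 4) ↔ 4sin(2t).

f(t) = 4*sin(2*t) + cos(2*t) - 4*exp(-5*t)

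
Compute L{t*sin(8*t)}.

L{sin(8t)} = 8/(s^2 + 64).
Then apply L{t·g(t)} = -d/ds[G(s)] with G(s) = 8/(s^2 + 64):
differentiating 1 time and applying the sign gives 16*s/(s^2 + 64)^2.

16*s/(s^2 + 64)^2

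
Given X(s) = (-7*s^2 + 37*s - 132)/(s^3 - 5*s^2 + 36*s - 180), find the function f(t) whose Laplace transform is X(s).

f(t) = -2*exp(5*t) + 2*sin(6*t) - 5*cos(6*t)

Factor the denominator: s^3 - 5*s^2 + 36*s - 180 = (s - 5)*(s^2 + 36).
Partial fraction decomposition gives [-2/(s - 5)] + [-5*s/(s^2 + 36)] + [12/(s^2 + 36)].
Invert each term: -2/(s - 5) ↔ -2e^(5t); -5·s/(s^2 + 36) ↔ -5cos(6t); 2·6/(s^2 + 36) ↔ 2sin(6t).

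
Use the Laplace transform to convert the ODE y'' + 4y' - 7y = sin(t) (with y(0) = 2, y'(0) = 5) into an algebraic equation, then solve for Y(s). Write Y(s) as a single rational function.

Y(s) = (2*s^3 + 13*s^2 + 2*s + 14)/(s^4 + 4*s^3 - 6*s^2 + 4*s - 7)

Transform both sides with L{·}.
Using L{y''} = s^2 Y - s·y(0) - y'(0) and L{y'} = sY - y(0), with y(0) = 2, y'(0) = 5, the left side becomes (s^2 + 4*s - 7)Y - (2*s + 13).
The right side is L{sin(t)} = 1/(s^2 + 1).
So (s^2 + 4*s - 7)Y = 1/(s^2 + 1) + (2*s + 13).
Divide through and combine into a single rational function.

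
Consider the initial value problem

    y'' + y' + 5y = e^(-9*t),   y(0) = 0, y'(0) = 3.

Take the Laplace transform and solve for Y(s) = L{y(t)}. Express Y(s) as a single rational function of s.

Laplace-transform each side.
Using L{y''} = s^2 Y - s·y(0) - y'(0) and L{y'} = sY - y(0), with y(0) = 0, y'(0) = 3, the left side becomes (s^2 + s + 5)Y - (3).
The right side is L{e^(-9*t)} = 1/(s + 9).
So (s^2 + s + 5)Y = 1/(s + 9) + (3).
Solve for Y(s) and write it as one ratio of polynomials.

Y(s) = (3*s + 28)/(s^3 + 10*s^2 + 14*s + 45)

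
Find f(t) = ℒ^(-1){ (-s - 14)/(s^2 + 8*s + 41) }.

f(t) = -2*exp(-4*t)*sin(5*t) - exp(-4*t)*cos(5*t)

Complete the square in the denominator: s^2 + 8*s + 41 = (s + 4)^2 + 5^2.
Split the numerator to match: -s - 14 = -1·(s + 4) - 2·5.
Invert each term: -1·(s + 4)/((s + 4)^2 + 25) ↔ -e^(-4t)cos(5t); -2·5/((s + 4)^2 + 25) ↔ -2e^(-4t)sin(5t).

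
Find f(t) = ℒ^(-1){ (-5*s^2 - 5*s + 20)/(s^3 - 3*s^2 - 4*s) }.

Factor the denominator: s^3 - 3*s^2 - 4*s = s*(s - 4)*(s + 1).
Partial fraction decomposition gives [-4/(s - 4)] + [4/(s + 1)] + [-5/s].
Invert each term: -4/(s - 4) ↔ -4e^(4t); 4/(s + 1) ↔ 4e^(-t); -5/(s - 0) ↔ -5e^(0t).

f(t) = -4*exp(4*t) - 5 + 4*exp(-t)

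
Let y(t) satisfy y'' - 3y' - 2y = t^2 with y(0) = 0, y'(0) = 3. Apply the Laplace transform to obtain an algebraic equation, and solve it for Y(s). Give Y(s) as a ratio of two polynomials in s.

Apply the Laplace transform to the equation.
With L{y''} = s^2 Y - s·y(0) - y'(0) and L{y'} = sY - y(0), with y(0) = 0, y'(0) = 3: the LHS transforms to (s^2 - 3*s - 2)Y - (3).
The right side is L{t^2} = 2/s^3.
So (s^2 - 3*s - 2)Y = 2/s^3 + (3).
Isolate Y and clear denominators.

Y(s) = (3*s^3 + 2)/(s^5 - 3*s^4 - 2*s^3)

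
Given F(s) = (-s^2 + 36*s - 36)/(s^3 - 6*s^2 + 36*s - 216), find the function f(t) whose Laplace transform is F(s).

f(t) = 2*exp(6*t) + 3*sin(6*t) - 3*cos(6*t)

Factor the denominator: s^3 - 6*s^2 + 36*s - 216 = (s - 6)*(s^2 + 36).
Partial fraction decomposition gives [2/(s - 6)] + [-3*s/(s^2 + 36)] + [18/(s^2 + 36)].
Invert each term: 2/(s - 6) ↔ 2e^(6t); -3·s/(s^2 + 36) ↔ -3cos(6t); 3·6/(s^2 + 36) ↔ 3sin(6t).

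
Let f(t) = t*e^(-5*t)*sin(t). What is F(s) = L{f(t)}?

L{sin(t)} = 1/(s^2 + 1).
Multiplying by e^(-5t) shifts s → s + 5, so L{e^(-5*t)*sin(t)} = 1/((s + 5)^2 + 1).
Then apply L{t·g(t)} = -d/ds[G(s)] with G(s) = 1/((s + 5)^2 + 1):
differentiating 1 time and applying the sign gives 2*(s + 5)/(s^2 + 10*s + 26)^2.

F(s) = 2*(s + 5)/(s^2 + 10*s + 26)^2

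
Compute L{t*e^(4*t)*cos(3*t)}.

L{cos(3t)} = s/(s^2 + 9).
Multiplying by e^(4t) shifts s → s - 4, so L{e^(4*t)*cos(3*t)} = (s - 4)/((s - 4)^2 + 9).
Then apply L{t·g(t)} = -d/ds[G(s)] with G(s) = (s - 4)/((s - 4)^2 + 9):
differentiating 1 time and applying the sign gives (s - 7)*(s - 1)/(s^2 - 8*s + 25)^2.

(s - 7)*(s - 1)/(s^2 - 8*s + 25)^2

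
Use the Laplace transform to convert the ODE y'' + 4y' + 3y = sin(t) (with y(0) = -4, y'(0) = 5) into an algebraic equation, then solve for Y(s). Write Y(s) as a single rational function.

Y(s) = (-4*s^3 - 11*s^2 - 4*s - 10)/(s^4 + 4*s^3 + 4*s^2 + 4*s + 3)

Laplace-transform each side.
The derivative rules (L{y''} = s^2 Y - s·y(0) - y'(0) and L{y'} = sY - y(0), with y(0) = -4, y'(0) = 5) turn the left side into (s^2 + 4*s + 3)Y - (-4*s - 11).
The right side is L{sin(t)} = 1/(s^2 + 1).
So (s^2 + 4*s + 3)Y = 1/(s^2 + 1) + (-4*s - 11).
Divide through and combine into a single rational function.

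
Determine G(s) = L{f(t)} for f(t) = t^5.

L{t^5} = 5!/s^6 = 120/s^6.

G(s) = 120/s^6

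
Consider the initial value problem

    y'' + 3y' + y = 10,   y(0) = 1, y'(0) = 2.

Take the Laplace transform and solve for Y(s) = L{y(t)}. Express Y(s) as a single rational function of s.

Transform both sides with L{·}.
Using L{y''} = s^2 Y - s·y(0) - y'(0) and L{y'} = sY - y(0), with y(0) = 1, y'(0) = 2, the left side becomes (s^2 + 3*s + 1)Y - (s + 5).
The right side is L{10} = 10/s.
So (s^2 + 3*s + 1)Y = 10/s + (s + 5).
Solve for Y(s) and write it as one ratio of polynomials.

Y(s) = (s^2 + 5*s + 10)/(s^3 + 3*s^2 + s)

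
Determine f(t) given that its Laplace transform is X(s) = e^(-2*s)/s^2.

f(t) = Heaviside(t - 2)*(t - 2)

The factor e^(-2s) signals a time shift by c = 2 (second shifting theorem).
L{t} = 1!/s^2 = 1/s^2, so L^-1{s^(-2)} = t.
Hence the inverse is u(t - 2) times that function evaluated at t - 2.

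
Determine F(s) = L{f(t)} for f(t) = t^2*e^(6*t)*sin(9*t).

L{sin(9t)} = 9/(s^2 + 81).
Multiplying by e^(6t) shifts s → s - 6, so L{e^(6*t)*sin(9*t)} = 9/((s - 6)^2 + 81).
Then apply L{t^2·g(t)} = (-1)^2 d^2/ds^2[G(s)] with G(s) = 9/((s - 6)^2 + 81):
differentiating 2 times and applying the sign gives 54*(s^2 - 12*s + 9)/(s^2 - 12*s + 117)^3.

F(s) = 54*(s^2 - 12*s + 9)/(s^2 - 12*s + 117)^3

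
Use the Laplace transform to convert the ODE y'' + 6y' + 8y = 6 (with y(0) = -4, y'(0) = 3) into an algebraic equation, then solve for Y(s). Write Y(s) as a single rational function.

Take the Laplace transform of both sides.
Using L{y''} = s^2 Y - s·y(0) - y'(0) and L{y'} = sY - y(0), with y(0) = -4, y'(0) = 3, the left side becomes (s^2 + 6*s + 8)Y - (-4*s - 21).
The right side is L{6} = 6/s.
So (s^2 + 6*s + 8)Y = 6/s + (-4*s - 21).
Solve for Y(s) and write it as one ratio of polynomials.

Y(s) = (-4*s^2 - 21*s + 6)/(s^3 + 6*s^2 + 8*s)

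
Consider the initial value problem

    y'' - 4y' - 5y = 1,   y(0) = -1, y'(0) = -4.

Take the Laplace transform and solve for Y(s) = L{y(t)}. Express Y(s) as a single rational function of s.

Y(s) = (-s + 1)/(s^2 - 5*s)

Laplace-transform each side.
The derivative rules (L{y''} = s^2 Y - s·y(0) - y'(0) and L{y'} = sY - y(0), with y(0) = -1, y'(0) = -4) turn the left side into (s^2 - 4*s - 5)Y - (-s).
The right side is L{1} = 1/s.
So (s^2 - 4*s - 5)Y = 1/s + (-s).
Isolate Y and clear denominators.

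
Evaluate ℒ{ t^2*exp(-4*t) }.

L{e^(-4t)} = 1/(s + 4).
Then apply L{t^2·g(t)} = (-1)^2 d^2/ds^2[G(s)] with G(s) = 1/(s + 4):
differentiating 2 times and applying the sign gives 2/(s + 4)^3.

2/(s + 4)^3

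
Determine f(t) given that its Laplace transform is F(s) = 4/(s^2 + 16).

f(t) = sin(4*t)

Since L{sin(4t)} = 4/(s^2 + 16), the inverse is sin(4*t).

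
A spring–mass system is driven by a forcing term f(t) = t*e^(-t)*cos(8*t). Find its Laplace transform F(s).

F(s) = (s - 7)*(s + 9)/(s^2 + 2*s + 65)^2

L{cos(8t)} = s/(s^2 + 64).
Multiplying by e^(-t) shifts s → s + 1, so L{e^(-t)*cos(8*t)} = (s + 1)/((s + 1)^2 + 64).
Then apply L{t·g(t)} = -d/ds[G(s)] with G(s) = (s + 1)/((s + 1)^2 + 64):
differentiating 1 time and applying the sign gives (s - 7)*(s + 9)/(s^2 + 2*s + 65)^2.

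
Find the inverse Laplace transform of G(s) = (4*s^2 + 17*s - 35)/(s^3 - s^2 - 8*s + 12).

3*t*exp(2*t) + 6*exp(2*t) - 2*exp(-3*t)

Factor the denominator: s^3 - s^2 - 8*s + 12 = (s - 2)^2*(s + 3).
Partial fraction decomposition gives [6/(s - 2)] + [3/(s - 2)^2] + [-2/(s + 3)].
Invert each term: 6/(s - 2) ↔ 6e^(2t); 3/(s - 2)^2 ↔ 3t·e^(2t); -2/(s + 3) ↔ -2e^(-3t).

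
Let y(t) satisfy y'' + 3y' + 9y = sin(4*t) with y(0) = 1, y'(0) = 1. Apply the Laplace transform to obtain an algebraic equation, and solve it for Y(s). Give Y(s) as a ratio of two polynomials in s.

Take the Laplace transform of both sides.
The derivative rules (L{y''} = s^2 Y - s·y(0) - y'(0) and L{y'} = sY - y(0), with y(0) = 1, y'(0) = 1) turn the left side into (s^2 + 3*s + 9)Y - (s + 4).
The right side is L{sin(4*t)} = 4/(s^2 + 16).
So (s^2 + 3*s + 9)Y = 4/(s^2 + 16) + (s + 4).
Divide through and combine into a single rational function.

Y(s) = (s^3 + 4*s^2 + 16*s + 68)/(s^4 + 3*s^3 + 25*s^2 + 48*s + 144)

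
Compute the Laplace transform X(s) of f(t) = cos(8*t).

L{cos(8t)} = s/(s^2 + 64).

X(s) = s/(s^2 + 64)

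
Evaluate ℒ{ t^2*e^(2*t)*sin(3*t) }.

L{sin(3t)} = 3/(s^2 + 9).
Multiplying by e^(2t) shifts s → s - 2, so L{e^(2*t)*sin(3*t)} = 3/((s - 2)^2 + 9).
Then apply L{t^2·g(t)} = (-1)^2 d^2/ds^2[G(s)] with G(s) = 3/((s - 2)^2 + 9):
differentiating 2 times and applying the sign gives 18*(s^2 - 4*s + 1)/(s^2 - 4*s + 13)^3.

18*(s^2 - 4*s + 1)/(s^2 - 4*s + 13)^3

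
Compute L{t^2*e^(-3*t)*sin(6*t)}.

L{sin(6t)} = 6/(s^2 + 36).
Multiplying by e^(-3t) shifts s → s + 3, so L{e^(-3*t)*sin(6*t)} = 6/((s + 3)^2 + 36).
Then apply L{t^2·g(t)} = (-1)^2 d^2/ds^2[G(s)] with G(s) = 6/((s + 3)^2 + 36):
differentiating 2 times and applying the sign gives 36*(s^2 + 6*s - 3)/(s^2 + 6*s + 45)^3.

36*(s^2 + 6*s - 3)/(s^2 + 6*s + 45)^3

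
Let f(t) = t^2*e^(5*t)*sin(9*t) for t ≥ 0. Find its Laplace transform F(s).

F(s) = 54*(s^2 - 10*s - 2)/(s^2 - 10*s + 106)^3

L{sin(9t)} = 9/(s^2 + 81).
Multiplying by e^(5t) shifts s → s - 5, so L{e^(5*t)*sin(9*t)} = 9/((s - 5)^2 + 81).
Then apply L{t^2·g(t)} = (-1)^2 d^2/ds^2[G(s)] with G(s) = 9/((s - 5)^2 + 81):
differentiating 2 times and applying the sign gives 54*(s^2 - 10*s - 2)/(s^2 - 10*s + 106)^3.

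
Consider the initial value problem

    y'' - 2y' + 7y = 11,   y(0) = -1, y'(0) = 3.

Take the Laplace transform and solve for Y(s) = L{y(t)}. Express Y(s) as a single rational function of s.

Y(s) = (-s^2 + 5*s + 11)/(s^3 - 2*s^2 + 7*s)

Laplace-transform each side.
Using L{y''} = s^2 Y - s·y(0) - y'(0) and L{y'} = sY - y(0), with y(0) = -1, y'(0) = 3, the left side becomes (s^2 - 2*s + 7)Y - (-s + 5).
The right side is L{11} = 11/s.
So (s^2 - 2*s + 7)Y = 11/s + (-s + 5).
Isolate Y and clear denominators.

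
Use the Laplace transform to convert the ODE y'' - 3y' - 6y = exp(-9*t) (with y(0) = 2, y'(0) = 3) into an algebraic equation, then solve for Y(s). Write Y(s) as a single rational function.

Y(s) = (2*s^2 + 15*s - 26)/(s^3 + 6*s^2 - 33*s - 54)

Take the Laplace transform of both sides.
With L{y''} = s^2 Y - s·y(0) - y'(0) and L{y'} = sY - y(0), with y(0) = 2, y'(0) = 3: the LHS transforms to (s^2 - 3*s - 6)Y - (2*s - 3).
The right side is L{exp(-9*t)} = 1/(s + 9).
So (s^2 - 3*s - 6)Y = 1/(s + 9) + (2*s - 3).
Isolate Y and clear denominators.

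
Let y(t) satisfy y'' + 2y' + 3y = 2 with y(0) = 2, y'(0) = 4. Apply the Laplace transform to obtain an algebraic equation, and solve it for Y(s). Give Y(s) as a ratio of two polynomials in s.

Y(s) = (2*s^2 + 8*s + 2)/(s^3 + 2*s^2 + 3*s)

Laplace-transform each side.
The derivative rules (L{y''} = s^2 Y - s·y(0) - y'(0) and L{y'} = sY - y(0), with y(0) = 2, y'(0) = 4) turn the left side into (s^2 + 2*s + 3)Y - (2*s + 8).
The right side is L{2} = 2/s.
So (s^2 + 2*s + 3)Y = 2/s + (2*s + 8).
Isolate Y and clear denominators.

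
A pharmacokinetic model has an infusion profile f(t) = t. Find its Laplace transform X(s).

X(s) = s^(-2)

L{t} = 1!/s^2 = 1/s^2.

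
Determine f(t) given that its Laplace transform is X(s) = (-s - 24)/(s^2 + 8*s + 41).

f(t) = -4*exp(-4*t)*sin(5*t) - exp(-4*t)*cos(5*t)

Complete the square in the denominator: s^2 + 8*s + 41 = (s + 4)^2 + 5^2.
Split the numerator to match: -s - 24 = -1·(s + 4) - 4·5.
Invert each term: -1·(s + 4)/((s + 4)^2 + 25) ↔ -e^(-4t)cos(5t); -4·5/((s + 4)^2 + 25) ↔ -4e^(-4t)sin(5t).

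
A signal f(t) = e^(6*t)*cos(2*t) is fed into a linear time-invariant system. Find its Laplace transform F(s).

L{cos(2t)} = s/(s^2 + 4).
By the first shifting theorem, multiplying by e^(6t) replaces s with s - 6.

F(s) = (s - 6)/((s - 6)^2 + 4)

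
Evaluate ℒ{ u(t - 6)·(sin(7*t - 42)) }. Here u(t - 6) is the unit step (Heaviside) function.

By the second shifting theorem, L{u(t - c)·g(t - c)} = e^(-cs)·G(s) with c = 6 and G(s) = L{g(t)}.
L{sin(7t)} = 7/(s^2 + 49).

7*exp(-6*s)/(s^2 + 49)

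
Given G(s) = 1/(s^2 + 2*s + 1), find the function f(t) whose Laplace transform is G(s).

f(t) = t*exp(-t)

Rewrite the denominator: s^2 + 2*s + 1 = (s + 1)^2.
The form in (s + 1) signals a first-shifting-theorem factor e^(-t).
Since L{t} = 1!/s^2 = 1/s^2, the inverse is t*e^(-t).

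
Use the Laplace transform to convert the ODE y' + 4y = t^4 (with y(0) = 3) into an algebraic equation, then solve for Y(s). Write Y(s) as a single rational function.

Transform both sides with L{·}.
The derivative rules (L{y'} = sY - y(0) = sY - 3) turn the left side into (s + 4)Y - (3).
The right side is L{t^4} = 24/s^5.
So (s + 4)Y = 24/s^5 + (3).
Solve for Y(s) and write it as one ratio of polynomials.

Y(s) = (3*s^5 + 24)/(s^6 + 4*s^5)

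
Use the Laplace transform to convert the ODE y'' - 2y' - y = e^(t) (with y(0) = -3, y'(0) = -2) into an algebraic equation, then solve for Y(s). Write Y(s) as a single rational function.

Laplace-transform each side.
The derivative rules (L{y''} = s^2 Y - s·y(0) - y'(0) and L{y'} = sY - y(0), with y(0) = -3, y'(0) = -2) turn the left side into (s^2 - 2*s - 1)Y - (-3*s + 4).
The right side is L{e^(t)} = 1/(s - 1).
So (s^2 - 2*s - 1)Y = 1/(s - 1) + (-3*s + 4).
Divide through and combine into a single rational function.

Y(s) = (-3*s^2 + 7*s - 3)/(s^3 - 3*s^2 + s + 1)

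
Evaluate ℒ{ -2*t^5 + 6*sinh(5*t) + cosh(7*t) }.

s/(s^2 - 49) + 30/(s^2 - 25) - 240/s^6

Apply the Laplace transform termwise.
(6)·[L{sinh(5t)} = 5/(s^2 - 25)]; (-2)·[L{t^5} = 5!/s^6 = 120/s^6]; L{cosh(7t)} = s/(s^2 - 49).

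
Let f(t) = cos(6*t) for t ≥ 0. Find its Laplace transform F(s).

L{cos(6t)} = s/(s^2 + 36).

F(s) = s/(s^2 + 36)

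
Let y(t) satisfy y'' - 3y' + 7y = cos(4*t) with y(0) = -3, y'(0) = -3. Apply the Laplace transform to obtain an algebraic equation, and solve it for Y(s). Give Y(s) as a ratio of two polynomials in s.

Y(s) = (-3*s^3 + 6*s^2 - 47*s + 96)/(s^4 - 3*s^3 + 23*s^2 - 48*s + 112)

Take the Laplace transform of both sides.
The derivative rules (L{y''} = s^2 Y - s·y(0) - y'(0) and L{y'} = sY - y(0), with y(0) = -3, y'(0) = -3) turn the left side into (s^2 - 3*s + 7)Y - (-3*s + 6).
The right side is L{cos(4*t)} = s/(s^2 + 16).
So (s^2 - 3*s + 7)Y = s/(s^2 + 16) + (-3*s + 6).
Solve for Y(s) and write it as one ratio of polynomials.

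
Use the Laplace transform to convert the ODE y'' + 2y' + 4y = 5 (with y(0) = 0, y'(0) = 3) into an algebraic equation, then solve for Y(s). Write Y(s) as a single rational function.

Take the Laplace transform of both sides.
The derivative rules (L{y''} = s^2 Y - s·y(0) - y'(0) and L{y'} = sY - y(0), with y(0) = 0, y'(0) = 3) turn the left side into (s^2 + 2*s + 4)Y - (3).
The right side is L{5} = 5/s.
So (s^2 + 2*s + 4)Y = 5/s + (3).
Divide through and combine into a single rational function.

Y(s) = (3*s + 5)/(s^3 + 2*s^2 + 4*s)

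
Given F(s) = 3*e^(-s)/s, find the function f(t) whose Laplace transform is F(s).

The factor e^(-s) signals a time shift by c = 1 (second shifting theorem).
L{3} = 3/s, so L^-1{3/s} = 3.
Hence the inverse is u(t - 1) times that function evaluated at t - 1.

f(t) = Heaviside(t - 1)*(3)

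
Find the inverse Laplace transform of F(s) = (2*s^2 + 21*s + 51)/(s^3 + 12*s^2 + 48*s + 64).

-t^2*exp(-4*t)/2 + 5*t*exp(-4*t) + 2*exp(-4*t)

Factor the denominator: s^3 + 12*s^2 + 48*s + 64 = (s + 4)^3.
Partial fraction decomposition gives [2/(s + 4)] + [5/(s + 4)^2] + [-1/(s + 4)^3].
Invert each term: 2/(s + 4) ↔ 2e^(-4t); 5/(s + 4)^2 ↔ 5t·e^(-4t); -1/(s + 4)^3 ↔ (-1/2)t^2·e^(-4t).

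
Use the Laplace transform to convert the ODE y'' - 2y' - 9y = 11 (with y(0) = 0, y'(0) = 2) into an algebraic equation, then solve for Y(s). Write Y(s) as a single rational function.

Y(s) = (2*s + 11)/(s^3 - 2*s^2 - 9*s)

Take the Laplace transform of both sides.
With L{y''} = s^2 Y - s·y(0) - y'(0) and L{y'} = sY - y(0), with y(0) = 0, y'(0) = 2: the LHS transforms to (s^2 - 2*s - 9)Y - (2).
The right side is L{11} = 11/s.
So (s^2 - 2*s - 9)Y = 11/s + (2).
Solve for Y(s) and write it as one ratio of polynomials.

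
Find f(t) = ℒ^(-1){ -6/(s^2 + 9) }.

f(t) = -2*sin(3*t)

Since L{sin(3t)} = 3/(s^2 + 9), the inverse is sin(3*t), scaled by -2.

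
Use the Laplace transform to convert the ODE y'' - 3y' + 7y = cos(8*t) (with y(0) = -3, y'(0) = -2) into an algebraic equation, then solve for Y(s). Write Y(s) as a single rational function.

Transform both sides with L{·}.
With L{y''} = s^2 Y - s·y(0) - y'(0) and L{y'} = sY - y(0), with y(0) = -3, y'(0) = -2: the LHS transforms to (s^2 - 3*s + 7)Y - (-3*s + 7).
The right side is L{cos(8*t)} = s/(s^2 + 64).
So (s^2 - 3*s + 7)Y = s/(s^2 + 64) + (-3*s + 7).
Solve for Y(s) and write it as one ratio of polynomials.

Y(s) = (-3*s^3 + 7*s^2 - 191*s + 448)/(s^4 - 3*s^3 + 71*s^2 - 192*s + 448)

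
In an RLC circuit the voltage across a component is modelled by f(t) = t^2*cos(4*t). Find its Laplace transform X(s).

L{cos(4t)} = s/(s^2 + 16).
Then apply L{t^2·g(t)} = (-1)^2 d^2/ds^2[G(s)] with G(s) = s/(s^2 + 16):
differentiating 2 times and applying the sign gives 2*s*(s^2 - 48)/(s^2 + 16)^3.

X(s) = 2*s*(s^2 - 48)/(s^2 + 16)^3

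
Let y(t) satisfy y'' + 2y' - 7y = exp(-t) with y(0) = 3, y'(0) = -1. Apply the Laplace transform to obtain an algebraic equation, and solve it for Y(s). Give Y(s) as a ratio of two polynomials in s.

Y(s) = (3*s^2 + 8*s + 6)/(s^3 + 3*s^2 - 5*s - 7)

Laplace-transform each side.
The derivative rules (L{y''} = s^2 Y - s·y(0) - y'(0) and L{y'} = sY - y(0), with y(0) = 3, y'(0) = -1) turn the left side into (s^2 + 2*s - 7)Y - (3*s + 5).
The right side is L{exp(-t)} = 1/(s + 1).
So (s^2 + 2*s - 7)Y = 1/(s + 1) + (3*s + 5).
Solve for Y(s) and write it as one ratio of polynomials.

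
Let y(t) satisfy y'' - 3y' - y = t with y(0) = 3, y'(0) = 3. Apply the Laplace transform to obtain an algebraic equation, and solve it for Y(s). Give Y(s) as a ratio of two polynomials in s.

Y(s) = (3*s^3 - 6*s^2 + 1)/(s^4 - 3*s^3 - s^2)

Transform both sides with L{·}.
Using L{y''} = s^2 Y - s·y(0) - y'(0) and L{y'} = sY - y(0), with y(0) = 3, y'(0) = 3, the left side becomes (s^2 - 3*s - 1)Y - (3*s - 6).
The right side is L{t} = s^(-2).
So (s^2 - 3*s - 1)Y = s^(-2) + (3*s - 6).
Solve for Y(s) and write it as one ratio of polynomials.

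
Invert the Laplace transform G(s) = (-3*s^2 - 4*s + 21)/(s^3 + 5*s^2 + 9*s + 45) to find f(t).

f(t) = 2*sin(3*t) - 2*cos(3*t) - exp(-5*t)

Factor the denominator: s^3 + 5*s^2 + 9*s + 45 = (s + 5)*(s^2 + 9).
Partial fraction decomposition gives [-1/(s + 5)] + [-2*s/(s^2 + 9)] + [6/(s^2 + 9)].
Invert each term: -1/(s + 5) ↔ -e^(-5t); -2·s/(s^2 + 9) ↔ -2cos(3t); 2·3/(s^2 + 9) ↔ 2sin(3t).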